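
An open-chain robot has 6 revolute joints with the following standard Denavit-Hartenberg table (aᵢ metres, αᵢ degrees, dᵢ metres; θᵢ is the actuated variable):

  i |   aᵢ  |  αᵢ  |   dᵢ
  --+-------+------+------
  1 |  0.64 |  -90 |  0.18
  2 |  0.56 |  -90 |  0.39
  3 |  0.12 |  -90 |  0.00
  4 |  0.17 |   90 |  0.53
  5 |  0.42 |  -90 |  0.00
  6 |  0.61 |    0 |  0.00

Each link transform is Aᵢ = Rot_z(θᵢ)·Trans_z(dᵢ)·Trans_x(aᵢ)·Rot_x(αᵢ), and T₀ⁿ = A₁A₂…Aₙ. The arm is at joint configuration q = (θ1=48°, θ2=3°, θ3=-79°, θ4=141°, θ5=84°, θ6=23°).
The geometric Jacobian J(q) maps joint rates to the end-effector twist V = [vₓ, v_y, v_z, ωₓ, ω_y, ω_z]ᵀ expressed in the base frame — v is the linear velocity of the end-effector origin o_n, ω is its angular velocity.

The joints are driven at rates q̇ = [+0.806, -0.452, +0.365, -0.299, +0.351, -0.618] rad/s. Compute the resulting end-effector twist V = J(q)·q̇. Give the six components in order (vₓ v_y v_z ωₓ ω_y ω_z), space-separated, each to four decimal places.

o_n = [1.8592, 1.8634, 0.0621]
J₁: ẑ×o_n = [-1.8634, 1.8592, 0.0000], ω = ẑ
J2: z=[-0.7431, 0.6691, 0.0000] o=[0.4282, 0.4756, 0.1800] → [-0.0789, -0.0876, -1.9889, -0.7431, 0.6691, 0.0000]
J3: z=[-0.0350, -0.0389, -0.9986] o=[0.5126, 1.1522, 0.1507] → [0.7137, -1.3479, 0.0275, -0.0350, -0.0389, -0.9986]
J4: z=[0.7977, 0.6008, -0.0514] o=[0.4404, 1.2480, 0.1495] → [-0.0209, -0.0032, -0.3615, 0.7977, 0.6008, -0.0514]
J5: z=[-0.3516, 0.5327, 0.7698] o=[0.9465, 1.4651, 0.2304] → [-0.3963, 0.6434, -0.6263, -0.3516, 0.5327, 0.7698]
J6: z=[-0.4038, 0.6556, -0.6381] o=[1.3012, 1.6899, 0.2369] → [-0.0039, -0.4267, -0.4359, -0.4038, 0.6556, -0.6381]
V = J·q̇ = [-1.3362, 1.5367, 1.0666, 0.2107, -0.7144, 1.1214]

-1.3362 1.5367 1.0666 0.2107 -0.7144 1.1214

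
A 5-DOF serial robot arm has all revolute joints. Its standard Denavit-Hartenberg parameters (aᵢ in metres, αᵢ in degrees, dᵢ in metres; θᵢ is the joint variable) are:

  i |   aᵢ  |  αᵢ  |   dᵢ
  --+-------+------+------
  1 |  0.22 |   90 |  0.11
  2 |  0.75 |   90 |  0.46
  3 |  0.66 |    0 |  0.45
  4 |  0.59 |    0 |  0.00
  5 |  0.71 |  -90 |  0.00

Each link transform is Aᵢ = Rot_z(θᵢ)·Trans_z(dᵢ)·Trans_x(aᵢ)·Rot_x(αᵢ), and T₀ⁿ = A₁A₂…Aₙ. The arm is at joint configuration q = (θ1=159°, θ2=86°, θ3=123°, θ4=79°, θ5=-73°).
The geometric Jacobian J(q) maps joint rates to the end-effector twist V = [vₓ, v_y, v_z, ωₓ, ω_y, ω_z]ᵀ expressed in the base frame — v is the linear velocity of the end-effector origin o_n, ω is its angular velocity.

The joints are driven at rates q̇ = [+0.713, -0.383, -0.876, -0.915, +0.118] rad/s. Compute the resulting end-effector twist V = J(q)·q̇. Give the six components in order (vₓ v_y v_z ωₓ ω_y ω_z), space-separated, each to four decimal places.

-0.1626 1.7712 0.8539 1.4208 -0.9557 0.8297

o_n = [-0.1034, 1.4796, -0.5232]
J₁: ẑ×o_n = [-1.4796, -0.1034, 0.0000], ω = ẑ
J2: z=[0.3584, 0.9336, 0.0000] o=[-0.2054, 0.0788, 0.1100] → [-0.5912, 0.2269, 0.4068, 0.3584, 0.9336, 0.0000]
J3: z=[-0.9313, 0.3575, -0.0698] o=[-0.0894, 0.5270, 0.8582] → [-0.4274, -1.2855, -0.8821, -0.9313, 0.3575, -0.0698]
J4: z=[-0.9313, 0.3575, -0.0698] o=[-0.2867, 1.1957, 0.4682] → [-0.3346, -0.9361, -0.3300, -0.9313, 0.3575, -0.0698]
J5: z=[-0.9313, 0.3575, -0.0698] o=[-0.3303, 0.9757, -0.0775] → [-0.1242, -0.4309, -0.5504, -0.9313, 0.3575, -0.0698]
V = J·q̇ = [-0.1626, 1.7712, 0.8539, 1.4208, -0.9557, 0.8297]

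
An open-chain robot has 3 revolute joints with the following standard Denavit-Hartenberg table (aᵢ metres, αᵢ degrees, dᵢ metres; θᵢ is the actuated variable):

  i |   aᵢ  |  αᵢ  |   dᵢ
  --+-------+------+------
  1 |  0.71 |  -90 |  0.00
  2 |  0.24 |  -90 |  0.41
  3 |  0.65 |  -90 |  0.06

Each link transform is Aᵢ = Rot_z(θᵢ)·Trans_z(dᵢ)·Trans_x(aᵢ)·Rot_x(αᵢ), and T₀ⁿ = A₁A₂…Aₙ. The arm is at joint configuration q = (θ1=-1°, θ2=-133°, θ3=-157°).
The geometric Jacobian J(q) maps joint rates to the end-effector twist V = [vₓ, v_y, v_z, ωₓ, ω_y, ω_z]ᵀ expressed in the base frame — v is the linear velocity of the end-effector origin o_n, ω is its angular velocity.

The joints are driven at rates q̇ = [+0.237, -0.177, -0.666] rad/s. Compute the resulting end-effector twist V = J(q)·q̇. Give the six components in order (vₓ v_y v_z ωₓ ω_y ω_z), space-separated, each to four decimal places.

-0.0057 -0.1618 -0.0727 -0.4901 -0.1685 -0.2172

o_n = [1.0097, 0.6465, -0.2211]
J₁: ẑ×o_n = [-0.6465, 1.0097, 0.0000], ω = ẑ
J2: z=[0.0175, 0.9998, 0.0000] o=[0.7099, -0.0124, 0.0000] → [-0.2211, 0.0039, -0.2883, 0.0175, 0.9998, 0.0000]
J3: z=[0.7312, -0.0128, 0.6820] o=[0.5534, 0.4004, 0.1755] → [-0.1627, 0.6013, 0.1857, 0.7312, -0.0128, 0.6820]
V = J·q̇ = [-0.0057, -0.1618, -0.0727, -0.4901, -0.1685, -0.2172]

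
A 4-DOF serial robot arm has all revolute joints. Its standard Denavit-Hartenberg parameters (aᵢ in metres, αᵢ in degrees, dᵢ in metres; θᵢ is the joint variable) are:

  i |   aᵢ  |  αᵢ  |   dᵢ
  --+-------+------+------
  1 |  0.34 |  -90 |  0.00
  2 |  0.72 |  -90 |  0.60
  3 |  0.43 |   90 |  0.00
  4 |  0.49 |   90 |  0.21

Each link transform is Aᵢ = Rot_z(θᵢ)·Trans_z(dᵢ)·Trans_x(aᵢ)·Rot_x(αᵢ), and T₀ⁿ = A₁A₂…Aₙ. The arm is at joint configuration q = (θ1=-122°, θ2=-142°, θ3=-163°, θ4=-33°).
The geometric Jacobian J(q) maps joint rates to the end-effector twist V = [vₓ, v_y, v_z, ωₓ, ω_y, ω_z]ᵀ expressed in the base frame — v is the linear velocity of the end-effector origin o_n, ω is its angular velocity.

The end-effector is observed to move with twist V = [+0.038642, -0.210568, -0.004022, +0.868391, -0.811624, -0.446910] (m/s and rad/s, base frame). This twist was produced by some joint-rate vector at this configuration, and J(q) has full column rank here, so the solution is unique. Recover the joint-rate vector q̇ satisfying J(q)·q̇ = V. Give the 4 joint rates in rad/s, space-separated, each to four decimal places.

o_n = [0.3931, -0.5881, -0.2999]
J₁: ẑ×o_n = [0.5881, 0.3931, -0.0000], ω = ẑ
J2: z=[0.8480, -0.5299, 0.0000] o=[-0.1802, -0.2883, 0.0000] → [0.1589, 0.2544, 0.0496, 0.8480, -0.5299, 0.0000]
J3: z=[-0.3263, -0.5221, 0.7880] o=[0.6293, -0.1251, 0.4433] → [0.7529, -0.4286, 0.0277, -0.3263, -0.5221, 0.7880]
J4: z=[-0.9331, 0.3114, -0.1800] o=[0.5642, -0.4666, 0.1901] → [-0.1745, -0.4265, 0.1667, -0.9331, 0.3114, -0.1800]
q̇ = J⁺·V = [-0.9070, 0.8280, 0.5030, -0.3540]

-0.9070 0.8280 0.5030 -0.3540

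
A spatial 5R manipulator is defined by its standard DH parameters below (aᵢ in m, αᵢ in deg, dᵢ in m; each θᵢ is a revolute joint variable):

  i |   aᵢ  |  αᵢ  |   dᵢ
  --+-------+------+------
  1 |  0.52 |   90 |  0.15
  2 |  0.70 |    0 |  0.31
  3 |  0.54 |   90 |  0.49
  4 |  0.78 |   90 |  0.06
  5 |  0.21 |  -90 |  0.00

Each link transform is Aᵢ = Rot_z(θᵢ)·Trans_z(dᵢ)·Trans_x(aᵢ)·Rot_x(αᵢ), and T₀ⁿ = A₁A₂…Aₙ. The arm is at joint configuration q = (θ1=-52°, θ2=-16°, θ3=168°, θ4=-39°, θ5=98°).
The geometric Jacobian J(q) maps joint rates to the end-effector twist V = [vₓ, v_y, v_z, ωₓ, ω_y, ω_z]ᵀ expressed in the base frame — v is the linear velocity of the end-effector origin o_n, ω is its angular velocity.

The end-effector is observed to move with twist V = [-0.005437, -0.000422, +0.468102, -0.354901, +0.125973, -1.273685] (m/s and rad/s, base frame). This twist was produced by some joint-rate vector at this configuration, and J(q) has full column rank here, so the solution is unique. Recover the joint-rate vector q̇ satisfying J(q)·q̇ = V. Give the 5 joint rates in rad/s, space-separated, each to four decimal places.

o_n = [-0.0569, -0.4591, 0.7211]
J₁: ẑ×o_n = [0.4591, -0.0569, 0.0000], ω = ẑ
J2: z=[-0.7880, -0.6157, 0.0000] o=[0.3201, -0.4098, 0.1500] → [-0.3516, 0.4500, -0.1933, -0.7880, -0.6157, 0.0000]
J3: z=[-0.7880, -0.6157, 0.0000] o=[0.4901, -1.1309, -0.0429] → [-0.4704, 0.6021, -0.8662, -0.7880, -0.6157, 0.0000]
J4: z=[0.2890, -0.3699, 0.8829] o=[-0.1895, -1.0568, 0.2106] → [-0.7166, -0.0305, 0.2218, 0.2890, -0.3699, 0.8829]
J5: z=[0.9545, 0.0406, -0.2954] o=[-0.1149, -0.3550, 0.5481] → [-0.0237, -0.1822, -0.1017, 0.9545, 0.0406, -0.2954]
q̇ = J⁺·V = [-0.9160, 0.9030, -0.8400, -0.4650, -0.1790]

-0.9160 0.9030 -0.8400 -0.4650 -0.1790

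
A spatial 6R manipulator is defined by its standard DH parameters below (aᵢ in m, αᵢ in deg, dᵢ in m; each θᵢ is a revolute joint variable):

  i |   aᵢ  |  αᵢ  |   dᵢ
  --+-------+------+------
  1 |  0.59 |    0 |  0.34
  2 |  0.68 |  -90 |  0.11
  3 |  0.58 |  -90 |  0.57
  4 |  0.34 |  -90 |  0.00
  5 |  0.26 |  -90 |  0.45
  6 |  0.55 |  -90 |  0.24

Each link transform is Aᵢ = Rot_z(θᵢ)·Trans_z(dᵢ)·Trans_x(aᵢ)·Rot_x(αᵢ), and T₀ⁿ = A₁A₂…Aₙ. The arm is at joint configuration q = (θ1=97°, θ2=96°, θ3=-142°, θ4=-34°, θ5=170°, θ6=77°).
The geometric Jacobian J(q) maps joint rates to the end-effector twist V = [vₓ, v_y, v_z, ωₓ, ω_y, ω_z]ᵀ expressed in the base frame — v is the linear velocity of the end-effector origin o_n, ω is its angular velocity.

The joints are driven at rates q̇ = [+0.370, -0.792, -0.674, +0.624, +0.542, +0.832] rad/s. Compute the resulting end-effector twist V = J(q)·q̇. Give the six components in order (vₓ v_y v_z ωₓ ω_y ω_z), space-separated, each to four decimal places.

o_n = [-0.3443, -0.0897, 0.8706]
J₁: ẑ×o_n = [0.0897, -0.3443, 0.0000], ω = ẑ
J2: z=[0.0000, 0.0000, 1.0000] o=[-0.0719, 0.5856, 0.3400] → [0.6753, -0.2724, 0.0000, 0.0000, 0.0000, 1.0000]
J3: z=[0.2250, -0.9744, 0.0000] o=[-0.7345, 0.4326, 0.4500] → [-0.4099, -0.0946, 0.2627, 0.2250, -0.9744, 0.0000]
J4: z=[-0.5999, -0.1385, 0.7880] o=[-0.1609, -0.0199, 0.8071] → [0.0462, -0.1063, 0.0165, -0.5999, -0.1385, 0.7880]
J5: z=[0.2429, 0.9069, 0.3443] o=[0.0983, -0.1552, 0.9806] → [-0.1223, -0.1256, 0.4173, 0.2429, 0.9069, 0.3443]
J6: z=[-0.7231, -0.0673, 0.6874] o=[0.0395, 0.3610, 0.9693] → [0.3165, -0.3351, 0.3001, -0.7231, -0.0673, 0.6874]
V = J·q̇ = [0.0004, -0.2611, 0.3090, -0.9960, 1.0059, 0.8282]

0.0004 -0.2611 0.3090 -0.9960 1.0059 0.8282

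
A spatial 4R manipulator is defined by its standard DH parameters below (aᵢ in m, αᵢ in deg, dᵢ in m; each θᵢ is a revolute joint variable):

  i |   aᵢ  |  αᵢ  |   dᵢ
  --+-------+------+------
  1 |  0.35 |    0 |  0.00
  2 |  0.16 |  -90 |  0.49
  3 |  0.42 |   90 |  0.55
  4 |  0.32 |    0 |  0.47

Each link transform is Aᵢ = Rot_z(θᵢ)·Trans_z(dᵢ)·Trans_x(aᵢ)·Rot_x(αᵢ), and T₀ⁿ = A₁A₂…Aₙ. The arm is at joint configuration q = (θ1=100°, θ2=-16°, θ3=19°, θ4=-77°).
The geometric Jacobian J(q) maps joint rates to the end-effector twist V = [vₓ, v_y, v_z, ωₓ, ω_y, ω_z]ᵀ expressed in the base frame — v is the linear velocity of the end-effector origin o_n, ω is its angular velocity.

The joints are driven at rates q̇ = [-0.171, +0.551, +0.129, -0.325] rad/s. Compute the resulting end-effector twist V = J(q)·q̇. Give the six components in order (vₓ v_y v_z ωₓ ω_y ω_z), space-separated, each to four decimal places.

o_n = [-0.2163, 1.1435, 0.7742]
J₁: ẑ×o_n = [-1.1435, -0.2163, 0.0000], ω = ẑ
J2: z=[0.0000, 0.0000, 1.0000] o=[-0.0608, 0.3447, 0.0000] → [-0.7988, -0.1556, 0.0000, 0.0000, 0.0000, 1.0000]
J3: z=[-0.9945, 0.1045, 0.0000] o=[-0.0441, 0.5038, 0.4900] → [0.0297, 0.2827, -0.6182, -0.9945, 0.1045, 0.0000]
J4: z=[0.0340, 0.3238, 0.9455] o=[-0.5495, 0.9562, 0.3533] → [-0.0408, 0.3007, -0.1015, 0.0340, 0.3238, 0.9455]
V = J·q̇ = [-0.2275, -0.1100, -0.0468, -0.1394, -0.0917, 0.0727]

-0.2275 -0.1100 -0.0468 -0.1394 -0.0917 0.0727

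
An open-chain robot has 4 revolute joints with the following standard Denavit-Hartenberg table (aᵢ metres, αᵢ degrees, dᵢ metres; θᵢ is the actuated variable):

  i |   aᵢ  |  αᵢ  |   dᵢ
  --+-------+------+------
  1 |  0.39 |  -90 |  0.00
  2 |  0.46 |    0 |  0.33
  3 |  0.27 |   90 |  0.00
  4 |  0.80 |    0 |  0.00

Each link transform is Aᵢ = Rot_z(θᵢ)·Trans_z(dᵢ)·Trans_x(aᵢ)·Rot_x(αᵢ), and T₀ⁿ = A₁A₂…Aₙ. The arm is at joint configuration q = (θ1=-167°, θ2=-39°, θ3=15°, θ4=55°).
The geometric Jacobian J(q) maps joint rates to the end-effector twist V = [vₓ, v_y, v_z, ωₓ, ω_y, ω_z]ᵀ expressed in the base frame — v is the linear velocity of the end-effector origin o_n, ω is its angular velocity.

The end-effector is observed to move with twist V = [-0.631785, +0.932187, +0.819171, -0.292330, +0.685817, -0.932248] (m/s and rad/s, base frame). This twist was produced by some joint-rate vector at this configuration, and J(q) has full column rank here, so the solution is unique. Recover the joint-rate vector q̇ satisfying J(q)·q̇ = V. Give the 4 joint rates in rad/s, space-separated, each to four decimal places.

o_n = [-1.1555, -1.2780, 0.5859]
J₁: ẑ×o_n = [1.2780, -1.1555, 0.0000], ω = ẑ
J2: z=[0.2250, -0.9744, 0.0000] o=[-0.3800, -0.0877, 0.0000] → [-0.5709, -0.1318, -1.0233, 0.2250, -0.9744, 0.0000]
J3: z=[0.2250, -0.9744, 0.0000] o=[-0.6541, -0.4897, 0.2895] → [-0.2889, -0.0667, -0.6658, 0.2250, -0.9744, 0.0000]
J4: z=[0.3963, 0.0915, 0.9135] o=[-0.8944, -0.5452, 0.3993] → [0.6865, -0.3124, -0.2665, 0.3963, 0.0915, 0.9135]
q̇ = J⁺·V = [-0.6390, -0.6850, -0.0490, -0.3210]

-0.6390 -0.6850 -0.0490 -0.3210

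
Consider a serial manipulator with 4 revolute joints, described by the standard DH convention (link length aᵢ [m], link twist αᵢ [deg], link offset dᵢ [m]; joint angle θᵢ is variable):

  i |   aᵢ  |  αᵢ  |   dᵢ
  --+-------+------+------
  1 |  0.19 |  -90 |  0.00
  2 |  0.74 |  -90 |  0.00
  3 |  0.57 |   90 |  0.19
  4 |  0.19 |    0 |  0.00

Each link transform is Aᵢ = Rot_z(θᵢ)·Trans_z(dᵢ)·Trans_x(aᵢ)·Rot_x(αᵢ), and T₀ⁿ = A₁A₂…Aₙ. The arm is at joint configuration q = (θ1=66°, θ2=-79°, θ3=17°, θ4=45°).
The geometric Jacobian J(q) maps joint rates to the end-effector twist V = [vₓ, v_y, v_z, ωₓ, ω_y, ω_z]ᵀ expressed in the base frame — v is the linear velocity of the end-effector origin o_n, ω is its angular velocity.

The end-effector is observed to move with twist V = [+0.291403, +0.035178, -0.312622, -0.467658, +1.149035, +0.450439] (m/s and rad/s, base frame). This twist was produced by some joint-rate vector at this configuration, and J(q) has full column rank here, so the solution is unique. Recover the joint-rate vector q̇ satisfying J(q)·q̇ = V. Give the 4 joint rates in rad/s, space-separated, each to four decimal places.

0.3420 0.0100 0.8230 0.9250

o_n = [0.5046, 0.6271, 1.3257]
J₁: ẑ×o_n = [-0.6271, 0.5046, 0.0000], ω = ẑ
J2: z=[-0.9135, 0.4067, 0.0000] o=[0.0773, 0.1736, 0.0000] → [0.5392, 1.2111, -0.5881, -0.9135, 0.4067, 0.0000]
J3: z=[0.3993, 0.8968, -0.1908] o=[0.1347, 0.3026, 0.7264] → [0.5994, -0.3099, -0.2021, 0.3993, 0.8968, -0.1908]
J4: z=[-0.8509, 0.4399, 0.2870] o=[0.4051, 0.5002, 1.2252] → [0.0078, 0.1141, -0.1518, -0.8509, 0.4399, 0.2870]
q̇ = J⁺·V = [0.3420, 0.0100, 0.8230, 0.9250]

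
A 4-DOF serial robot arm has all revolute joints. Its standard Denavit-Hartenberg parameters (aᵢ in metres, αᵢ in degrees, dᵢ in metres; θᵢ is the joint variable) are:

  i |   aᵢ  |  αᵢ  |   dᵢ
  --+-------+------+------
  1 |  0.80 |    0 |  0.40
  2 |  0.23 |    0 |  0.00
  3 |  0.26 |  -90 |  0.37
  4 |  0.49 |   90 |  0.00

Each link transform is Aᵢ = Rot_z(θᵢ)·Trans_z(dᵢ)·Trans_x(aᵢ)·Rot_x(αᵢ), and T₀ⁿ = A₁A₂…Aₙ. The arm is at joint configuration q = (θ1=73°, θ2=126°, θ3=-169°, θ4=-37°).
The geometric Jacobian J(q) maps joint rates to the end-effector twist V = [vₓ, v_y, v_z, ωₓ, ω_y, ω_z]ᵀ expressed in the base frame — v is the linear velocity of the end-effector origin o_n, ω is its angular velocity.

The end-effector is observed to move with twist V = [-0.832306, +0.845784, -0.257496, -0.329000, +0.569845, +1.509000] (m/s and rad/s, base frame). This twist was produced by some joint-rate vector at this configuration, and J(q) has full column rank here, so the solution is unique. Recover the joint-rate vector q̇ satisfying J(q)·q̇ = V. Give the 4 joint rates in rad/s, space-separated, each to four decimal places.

0.7950 0.5310 0.1830 0.6580

o_n = [0.5805, 1.0158, 1.0649]
J₁: ẑ×o_n = [-1.0158, 0.5805, 0.0000], ω = ẑ
J2: z=[0.0000, 0.0000, 1.0000] o=[0.2339, 0.7650, 0.4000] → [-0.2508, 0.3466, 0.0000, 0.0000, 0.0000, 1.0000]
J3: z=[0.0000, 0.0000, 1.0000] o=[0.0164, 0.6902, 0.4000] → [-0.3257, 0.5641, 0.0000, 0.0000, 0.0000, 1.0000]
J4: z=[-0.5000, 0.8660, 0.0000] o=[0.2416, 0.8202, 0.7700] → [0.2554, 0.1474, -0.3913, -0.5000, 0.8660, 0.0000]
q̇ = J⁺·V = [0.7950, 0.5310, 0.1830, 0.6580]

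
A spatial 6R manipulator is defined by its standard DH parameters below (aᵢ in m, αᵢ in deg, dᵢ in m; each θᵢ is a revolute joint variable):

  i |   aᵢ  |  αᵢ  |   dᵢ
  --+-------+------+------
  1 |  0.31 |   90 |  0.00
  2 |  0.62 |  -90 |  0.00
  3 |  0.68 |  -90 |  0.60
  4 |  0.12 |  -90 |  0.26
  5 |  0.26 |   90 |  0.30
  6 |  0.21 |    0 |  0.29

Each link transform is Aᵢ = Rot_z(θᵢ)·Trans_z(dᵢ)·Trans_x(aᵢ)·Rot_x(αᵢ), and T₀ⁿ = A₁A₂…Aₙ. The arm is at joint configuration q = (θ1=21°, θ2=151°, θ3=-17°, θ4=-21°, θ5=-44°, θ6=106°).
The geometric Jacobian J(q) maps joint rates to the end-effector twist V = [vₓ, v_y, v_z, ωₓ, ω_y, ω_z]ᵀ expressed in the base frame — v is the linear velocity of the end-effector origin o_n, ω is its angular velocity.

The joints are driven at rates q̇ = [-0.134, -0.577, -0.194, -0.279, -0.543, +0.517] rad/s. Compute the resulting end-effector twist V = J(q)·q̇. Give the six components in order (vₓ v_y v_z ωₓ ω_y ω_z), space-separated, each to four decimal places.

o_n = [-1.2625, -0.1488, 0.6782]
J₁: ẑ×o_n = [0.1488, -1.2625, 0.0000], ω = ẑ
J2: z=[0.3584, -0.9336, 0.0000] o=[0.2894, 0.1111, 0.0000] → [-0.6332, -0.2430, -1.5420, 0.3584, -0.9336, 0.0000]
J3: z=[-0.4526, -0.1737, -0.8746] o=[-0.2168, -0.0832, 0.3006] → [-0.1229, 1.0855, -0.1520, -0.4526, -0.1737, -0.8746]
J4: z=[-0.5814, 0.8011, 0.1417] o=[-0.9481, -0.5769, 0.0911] → [0.4097, 0.2968, 0.0029, -0.5814, 0.8011, 0.1417]
J5: z=[0.1803, -0.0430, 0.9827] o=[-1.1945, -0.4402, 0.1423] → [-0.3095, -0.1634, 0.0496, 0.1803, -0.0430, 0.9827]
J6: z=[0.1329, 0.9910, 0.0190] o=[-1.3938, -0.4201, 0.4850] → [0.1863, -0.0232, -0.0941, 0.1329, 0.9910, 0.0190]
V = J·q̇ = [0.5193, 0.0928, 0.8428, 0.0141, 0.8846, -0.5276]

0.5193 0.0928 0.8428 0.0141 0.8846 -0.5276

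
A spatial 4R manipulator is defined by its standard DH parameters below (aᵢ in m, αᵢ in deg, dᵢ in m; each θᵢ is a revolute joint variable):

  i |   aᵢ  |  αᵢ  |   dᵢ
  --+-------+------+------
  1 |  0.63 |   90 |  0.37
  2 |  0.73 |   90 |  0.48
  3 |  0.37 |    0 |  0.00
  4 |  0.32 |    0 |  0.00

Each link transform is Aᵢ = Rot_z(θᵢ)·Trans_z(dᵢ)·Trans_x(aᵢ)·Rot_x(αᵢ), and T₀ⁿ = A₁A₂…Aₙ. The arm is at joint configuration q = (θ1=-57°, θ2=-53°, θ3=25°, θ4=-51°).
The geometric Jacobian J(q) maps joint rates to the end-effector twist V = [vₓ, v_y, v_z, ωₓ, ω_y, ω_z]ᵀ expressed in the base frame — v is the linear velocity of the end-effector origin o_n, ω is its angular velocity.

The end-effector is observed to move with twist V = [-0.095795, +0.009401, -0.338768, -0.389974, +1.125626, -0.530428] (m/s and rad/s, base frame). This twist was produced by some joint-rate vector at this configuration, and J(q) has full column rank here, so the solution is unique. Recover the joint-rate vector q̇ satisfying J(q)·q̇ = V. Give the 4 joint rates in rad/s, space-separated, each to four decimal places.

0.3410 -0.2860 0.4510 0.9970

o_n = [0.3705, -1.4814, -0.7105]
J₁: ẑ×o_n = [1.4814, 0.3705, -0.0000], ω = ẑ
J2: z=[-0.8387, -0.5446, 0.0000] o=[0.3431, -0.5284, 0.3700] → [0.5885, -0.9062, 0.8142, -0.8387, -0.5446, 0.0000]
J3: z=[-0.4350, 0.6698, -0.6018] o=[0.1798, -1.1582, -0.2130] → [-0.5277, -0.3312, 0.0129, -0.4350, 0.6698, -0.6018]
J4: z=[-0.4350, 0.6698, -0.6018] o=[0.1586, -1.4127, -0.4808] → [-0.1952, -0.2274, -0.1120, -0.4350, 0.6698, -0.6018]
q̇ = J⁺·V = [0.3410, -0.2860, 0.4510, 0.9970]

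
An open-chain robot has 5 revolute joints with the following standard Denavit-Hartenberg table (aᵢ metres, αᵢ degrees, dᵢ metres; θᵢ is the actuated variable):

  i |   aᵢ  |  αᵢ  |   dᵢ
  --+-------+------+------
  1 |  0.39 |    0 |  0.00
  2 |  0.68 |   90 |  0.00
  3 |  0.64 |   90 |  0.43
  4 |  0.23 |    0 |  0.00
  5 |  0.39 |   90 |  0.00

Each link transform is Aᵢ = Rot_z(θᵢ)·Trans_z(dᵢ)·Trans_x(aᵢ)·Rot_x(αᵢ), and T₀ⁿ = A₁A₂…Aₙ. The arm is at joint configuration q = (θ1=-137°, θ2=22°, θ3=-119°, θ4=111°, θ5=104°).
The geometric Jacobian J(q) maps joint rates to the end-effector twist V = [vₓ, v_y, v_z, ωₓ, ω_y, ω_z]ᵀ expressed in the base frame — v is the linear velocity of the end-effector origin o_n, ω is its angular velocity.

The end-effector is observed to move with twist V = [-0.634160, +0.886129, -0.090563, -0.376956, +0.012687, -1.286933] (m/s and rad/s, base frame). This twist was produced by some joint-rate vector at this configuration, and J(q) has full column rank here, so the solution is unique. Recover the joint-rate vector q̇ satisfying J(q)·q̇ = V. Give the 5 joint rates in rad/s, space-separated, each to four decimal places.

o_n = [-0.9054, -0.5997, -0.2083]
J₁: ẑ×o_n = [0.5997, -0.9054, 0.0000], ω = ẑ
J2: z=[0.0000, 0.0000, 1.0000] o=[-0.2852, -0.2660, 0.0000] → [0.3337, -0.6202, 0.0000, 0.0000, 0.0000, 1.0000]
J3: z=[-0.9063, 0.4226, 0.0000] o=[-0.5726, -0.8823, 0.0000] → [-0.0880, -0.1887, -0.1154, -0.9063, 0.4226, 0.0000]
J4: z=[0.3696, 0.7927, 0.4848] o=[-0.8312, -0.4193, -0.5598] → [0.3661, -0.1659, -0.0078, 0.3696, 0.7927, 0.4848]
J5: z=[0.3696, 0.7927, 0.4848] o=[-1.0427, -0.3648, -0.4877] → [0.3354, -0.0367, -0.1956, 0.3696, 0.7927, 0.4848]
q̇ = J⁺·V = [-0.4930, -0.7120, 0.3470, -0.4450, 0.2760]

-0.4930 -0.7120 0.3470 -0.4450 0.2760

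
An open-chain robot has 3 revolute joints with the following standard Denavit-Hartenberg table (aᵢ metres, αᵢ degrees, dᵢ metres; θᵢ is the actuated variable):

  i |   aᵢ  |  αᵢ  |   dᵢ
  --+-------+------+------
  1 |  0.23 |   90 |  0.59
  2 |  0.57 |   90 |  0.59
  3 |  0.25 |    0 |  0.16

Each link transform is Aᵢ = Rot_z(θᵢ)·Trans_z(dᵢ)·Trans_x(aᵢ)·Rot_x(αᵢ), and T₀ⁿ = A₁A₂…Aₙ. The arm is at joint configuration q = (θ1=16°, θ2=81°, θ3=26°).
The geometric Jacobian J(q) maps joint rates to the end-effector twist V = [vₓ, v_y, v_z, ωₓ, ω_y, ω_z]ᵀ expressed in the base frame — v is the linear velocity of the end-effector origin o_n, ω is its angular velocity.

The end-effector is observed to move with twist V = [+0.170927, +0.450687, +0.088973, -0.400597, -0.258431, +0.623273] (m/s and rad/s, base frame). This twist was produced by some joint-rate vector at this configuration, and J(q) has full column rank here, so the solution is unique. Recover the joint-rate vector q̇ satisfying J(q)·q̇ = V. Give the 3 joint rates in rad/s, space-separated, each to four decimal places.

0.5510 0.1380 -0.4620

o_n = [0.6853, -0.5313, 1.3499]
J₁: ẑ×o_n = [0.5313, 0.6853, -0.0000], ω = ẑ
J2: z=[0.2756, -0.9613, 0.0000] o=[0.2211, 0.0634, 0.5900] → [-0.7304, -0.2095, 0.2823, 0.2756, -0.9613, 0.0000]
J3: z=[0.9494, 0.2722, -0.1564] o=[0.4694, -0.4792, 1.1530] → [0.0455, -0.2207, -0.1082, 0.9494, 0.2722, -0.1564]
q̇ = J⁺·V = [0.5510, 0.1380, -0.4620]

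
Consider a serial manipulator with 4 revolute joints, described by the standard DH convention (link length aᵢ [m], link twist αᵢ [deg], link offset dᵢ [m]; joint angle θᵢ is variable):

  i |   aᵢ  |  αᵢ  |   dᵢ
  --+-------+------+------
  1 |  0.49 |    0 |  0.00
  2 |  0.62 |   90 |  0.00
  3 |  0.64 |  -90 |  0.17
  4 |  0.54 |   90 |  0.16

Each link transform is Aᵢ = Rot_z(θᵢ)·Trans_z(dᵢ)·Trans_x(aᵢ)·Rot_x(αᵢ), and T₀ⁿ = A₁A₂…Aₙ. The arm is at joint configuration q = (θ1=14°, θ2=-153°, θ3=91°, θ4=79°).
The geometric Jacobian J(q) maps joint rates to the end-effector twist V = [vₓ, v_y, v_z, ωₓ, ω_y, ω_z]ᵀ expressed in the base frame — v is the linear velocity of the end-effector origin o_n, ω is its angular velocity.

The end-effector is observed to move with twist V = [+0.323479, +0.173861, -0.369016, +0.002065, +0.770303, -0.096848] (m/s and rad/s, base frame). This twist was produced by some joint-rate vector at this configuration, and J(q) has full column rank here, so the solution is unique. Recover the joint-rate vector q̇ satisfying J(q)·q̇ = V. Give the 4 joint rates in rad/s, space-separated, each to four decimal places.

-0.1560 0.0680 0.5800 0.5070

o_n = [0.3743, -0.4465, 0.7401]
J₁: ẑ×o_n = [0.4465, 0.3743, -0.0000], ω = ẑ
J2: z=[0.0000, 0.0000, 1.0000] o=[0.4754, 0.1185, 0.0000] → [0.5651, -0.1012, 0.0000, 0.0000, 0.0000, 1.0000]
J3: z=[-0.6561, 0.7547, 0.0000] o=[0.0075, -0.2882, 0.0000] → [0.5586, 0.4856, -0.1729, -0.6561, 0.7547, 0.0000]
J4: z=[0.7546, 0.6560, -0.0175] o=[-0.0956, -0.1526, 0.6399] → [0.0606, -0.0838, -0.5300, 0.7546, 0.6560, -0.0175]
q̇ = J⁺·V = [-0.1560, 0.0680, 0.5800, 0.5070]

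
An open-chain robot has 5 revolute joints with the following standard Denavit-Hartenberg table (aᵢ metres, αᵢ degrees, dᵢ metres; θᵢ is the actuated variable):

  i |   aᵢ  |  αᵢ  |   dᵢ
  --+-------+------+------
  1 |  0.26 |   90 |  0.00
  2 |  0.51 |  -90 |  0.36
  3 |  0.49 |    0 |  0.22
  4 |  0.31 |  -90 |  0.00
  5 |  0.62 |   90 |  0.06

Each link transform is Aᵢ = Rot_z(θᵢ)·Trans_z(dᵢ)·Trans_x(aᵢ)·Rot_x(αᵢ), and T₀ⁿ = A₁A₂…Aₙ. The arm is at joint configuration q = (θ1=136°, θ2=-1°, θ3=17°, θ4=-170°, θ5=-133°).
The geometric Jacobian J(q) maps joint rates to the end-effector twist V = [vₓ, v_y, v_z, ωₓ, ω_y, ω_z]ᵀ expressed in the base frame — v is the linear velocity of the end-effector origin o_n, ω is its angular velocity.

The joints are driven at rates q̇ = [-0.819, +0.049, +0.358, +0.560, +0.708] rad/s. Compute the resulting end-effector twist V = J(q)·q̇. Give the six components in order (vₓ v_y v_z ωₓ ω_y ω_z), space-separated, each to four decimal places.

1.0766 0.3355 0.3600 0.2295 0.7234 0.0933

o_n = [-0.8391, 1.1147, 0.6540]
J₁: ẑ×o_n = [-1.1147, -0.8391, 0.0000], ω = ẑ
J2: z=[0.6947, 0.7193, 0.0000] o=[-0.1870, 0.1806, 0.0000] → [0.4705, -0.4543, 1.1180, 0.6947, 0.7193, 0.0000]
J3: z=[-0.0126, 0.0121, 0.9998] o=[-0.3038, 0.7938, -0.0089] → [-0.3128, -0.5269, 0.0025, -0.0126, 0.0121, 0.9998]
J4: z=[-0.0126, 0.0121, 0.9998] o=[-0.7431, 1.0189, 0.2029] → [-0.0904, -0.0904, -0.0000, -0.0126, 0.0121, 0.9998]
J5: z=[0.2924, 0.9563, -0.0079] o=[-0.4466, 0.9283, 0.2077] → [0.4283, -0.1274, 0.4298, 0.2924, 0.9563, -0.0079]
V = J·q̇ = [1.0766, 0.3355, 0.3600, 0.2295, 0.7234, 0.0933]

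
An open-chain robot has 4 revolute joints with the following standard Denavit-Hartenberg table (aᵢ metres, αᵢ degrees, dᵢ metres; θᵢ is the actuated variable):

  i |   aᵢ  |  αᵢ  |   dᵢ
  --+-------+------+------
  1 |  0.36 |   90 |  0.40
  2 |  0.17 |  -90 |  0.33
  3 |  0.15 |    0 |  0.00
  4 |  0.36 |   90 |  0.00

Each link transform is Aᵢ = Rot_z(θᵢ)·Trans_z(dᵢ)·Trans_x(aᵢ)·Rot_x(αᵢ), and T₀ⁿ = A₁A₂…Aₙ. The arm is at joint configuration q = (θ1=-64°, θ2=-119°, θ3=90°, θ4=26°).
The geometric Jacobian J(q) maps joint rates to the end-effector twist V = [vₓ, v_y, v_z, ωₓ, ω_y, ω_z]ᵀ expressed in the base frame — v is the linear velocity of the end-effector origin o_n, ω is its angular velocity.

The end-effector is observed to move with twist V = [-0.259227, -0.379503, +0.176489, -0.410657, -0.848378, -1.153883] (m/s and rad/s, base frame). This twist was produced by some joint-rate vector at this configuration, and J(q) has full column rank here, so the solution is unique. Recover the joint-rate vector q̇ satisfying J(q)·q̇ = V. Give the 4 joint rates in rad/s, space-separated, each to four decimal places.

-0.8310 0.7410 -0.0580 0.7240

o_n = [0.2843, -0.2553, 0.3893]
J₁: ẑ×o_n = [0.2553, 0.2843, -0.0000], ω = ẑ
J2: z=[-0.8988, -0.4384, 0.0000] o=[0.1578, -0.3236, 0.4000] → [0.0047, -0.0096, -0.0059, -0.8988, -0.4384, 0.0000]
J3: z=[0.3834, -0.7861, -0.4848] o=[-0.1749, -0.3942, 0.2513] → [-0.0412, -0.2755, 0.4142, 0.3834, -0.7861, -0.4848]
J4: z=[0.3834, -0.7861, -0.4848] o=[-0.0401, -0.3284, 0.2513] → [-0.0731, -0.2102, 0.2830, 0.3834, -0.7861, -0.4848]
q̇ = J⁺·V = [-0.8310, 0.7410, -0.0580, 0.7240]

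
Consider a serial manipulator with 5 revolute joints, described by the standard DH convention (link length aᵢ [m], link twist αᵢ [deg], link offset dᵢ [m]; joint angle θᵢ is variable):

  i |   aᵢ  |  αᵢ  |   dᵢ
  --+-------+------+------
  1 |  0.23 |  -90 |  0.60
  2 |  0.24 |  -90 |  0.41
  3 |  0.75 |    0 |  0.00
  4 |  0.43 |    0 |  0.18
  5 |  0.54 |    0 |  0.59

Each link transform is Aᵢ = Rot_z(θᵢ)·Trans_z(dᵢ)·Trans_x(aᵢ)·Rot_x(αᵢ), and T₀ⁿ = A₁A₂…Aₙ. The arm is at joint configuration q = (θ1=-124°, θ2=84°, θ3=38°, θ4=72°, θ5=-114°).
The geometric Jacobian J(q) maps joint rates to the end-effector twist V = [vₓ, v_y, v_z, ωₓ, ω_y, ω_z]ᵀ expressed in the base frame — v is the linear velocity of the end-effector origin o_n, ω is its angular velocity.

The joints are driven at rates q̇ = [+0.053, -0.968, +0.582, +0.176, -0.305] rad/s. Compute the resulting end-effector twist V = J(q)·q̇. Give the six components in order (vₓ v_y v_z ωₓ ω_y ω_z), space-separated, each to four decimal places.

o_n = [-0.1185, 0.5721, -0.6964]
J₁: ẑ×o_n = [-0.5721, -0.1185, 0.0000], ω = ẑ
J2: z=[0.8290, -0.5592, 0.0000] o=[-0.1286, -0.1907, 0.6000] → [0.7249, 1.0748, 0.6380, 0.8290, -0.5592, 0.0000]
J3: z=[0.5561, 0.8245, -0.1045] o=[0.1973, -0.4407, 0.3613] → [-0.7662, 0.6212, 0.8236, 0.5561, 0.8245, -0.1045]
J4: z=[0.5561, 0.8245, -0.1045] o=[-0.2201, -0.2338, -0.2265] → [-0.3032, 0.2507, 0.3644, 0.5561, 0.8245, -0.1045]
J5: z=[0.5561, 0.8245, -0.1045] o=[-0.4464, 0.1533, -0.0990] → [-0.4488, 0.2980, -0.0375, 0.5561, 0.8245, -0.1045]
V = J·q̇ = [-1.0945, -0.7318, -0.0627, -0.5506, 0.9148, 0.0056]

-1.0945 -0.7318 -0.0627 -0.5506 0.9148 0.0056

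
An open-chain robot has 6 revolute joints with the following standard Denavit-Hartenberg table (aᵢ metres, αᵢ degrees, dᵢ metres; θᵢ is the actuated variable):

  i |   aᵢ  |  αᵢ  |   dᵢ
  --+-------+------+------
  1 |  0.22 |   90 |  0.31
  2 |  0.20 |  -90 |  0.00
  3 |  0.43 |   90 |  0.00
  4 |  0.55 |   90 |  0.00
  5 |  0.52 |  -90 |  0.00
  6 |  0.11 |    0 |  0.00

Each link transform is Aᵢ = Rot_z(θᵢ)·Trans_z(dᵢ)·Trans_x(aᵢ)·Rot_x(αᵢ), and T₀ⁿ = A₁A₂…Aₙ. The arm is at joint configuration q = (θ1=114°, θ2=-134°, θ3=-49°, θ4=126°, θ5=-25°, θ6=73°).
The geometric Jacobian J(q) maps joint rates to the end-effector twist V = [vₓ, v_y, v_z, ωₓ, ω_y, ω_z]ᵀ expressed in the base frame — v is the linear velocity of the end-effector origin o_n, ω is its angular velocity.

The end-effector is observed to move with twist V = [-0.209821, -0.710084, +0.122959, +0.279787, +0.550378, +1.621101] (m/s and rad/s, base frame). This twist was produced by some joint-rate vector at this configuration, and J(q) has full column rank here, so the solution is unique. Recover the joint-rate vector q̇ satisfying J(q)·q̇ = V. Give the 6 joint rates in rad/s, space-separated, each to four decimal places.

o_n = [-0.5920, 0.4477, -0.3793]
J₁: ẑ×o_n = [-0.4477, -0.5920, 0.0000], ω = ẑ
J2: z=[0.9135, 0.4067, 0.0000] o=[-0.0895, 0.2010, 0.3100] → [-0.2804, 0.6297, 0.4298, 0.9135, 0.4067, 0.0000]
J3: z=[-0.2926, 0.6571, -0.6947] o=[-0.0330, 0.0741, 0.1661] → [-0.0989, 0.2288, 0.2581, -0.2926, 0.6571, -0.6947]
J4: z=[0.3861, 0.7458, 0.5429] o=[0.3432, 0.0270, -0.0368] → [-0.4838, -0.3755, 0.8599, 0.3861, 0.7458, 0.5429]
J5: z=[0.5358, 0.2978, -0.7901] o=[-0.0698, 0.3548, -0.1933] → [0.0180, 0.5123, 0.2053, 0.5358, 0.2978, -0.7901]
J6: z=[0.0326, 0.9278, 0.3718] o=[-0.5085, 0.4717, -0.4468] → [0.0715, -0.0332, 0.0767, 0.0326, 0.9278, 0.3718]
q̇ = J⁺·V = [0.4460, -0.0720, -0.7940, 0.3590, -0.1040, 0.9320]

0.4460 -0.0720 -0.7940 0.3590 -0.1040 0.9320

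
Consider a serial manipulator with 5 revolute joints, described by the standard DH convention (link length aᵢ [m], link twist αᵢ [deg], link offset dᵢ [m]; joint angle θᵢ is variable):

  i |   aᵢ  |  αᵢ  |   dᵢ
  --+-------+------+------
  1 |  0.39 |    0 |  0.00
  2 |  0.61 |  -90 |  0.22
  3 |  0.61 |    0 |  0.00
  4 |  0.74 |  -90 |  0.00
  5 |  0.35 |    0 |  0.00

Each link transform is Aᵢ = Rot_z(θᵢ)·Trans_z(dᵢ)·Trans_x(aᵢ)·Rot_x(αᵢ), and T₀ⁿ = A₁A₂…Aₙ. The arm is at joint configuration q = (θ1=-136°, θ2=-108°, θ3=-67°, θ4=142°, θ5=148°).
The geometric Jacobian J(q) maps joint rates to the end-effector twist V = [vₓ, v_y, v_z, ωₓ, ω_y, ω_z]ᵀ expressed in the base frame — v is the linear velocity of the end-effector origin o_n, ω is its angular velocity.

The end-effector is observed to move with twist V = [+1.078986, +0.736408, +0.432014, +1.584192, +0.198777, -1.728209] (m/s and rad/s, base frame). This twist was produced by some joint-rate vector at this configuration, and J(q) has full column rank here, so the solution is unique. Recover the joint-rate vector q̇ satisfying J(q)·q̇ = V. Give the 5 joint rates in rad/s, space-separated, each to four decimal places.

o_n = [-0.5360, 0.6760, 0.3534]
J₁: ẑ×o_n = [-0.6760, -0.5360, 0.0000], ω = ẑ
J2: z=[0.0000, 0.0000, 1.0000] o=[-0.2805, -0.2709, 0.0000] → [-0.9469, -0.2555, 0.0000, 0.0000, 0.0000, 1.0000]
J3: z=[-0.8988, -0.4384, 0.0000] o=[-0.5479, 0.2773, 0.2200] → [-0.0585, 0.1199, -0.3531, -0.8988, -0.4384, 0.0000]
J4: z=[-0.8988, -0.4384, 0.0000] o=[-0.6524, 0.4916, 0.7815] → [0.1877, -0.3848, -0.1147, -0.8988, -0.4384, 0.0000]
J5: z=[0.4234, -0.8682, -0.2588] o=[-0.7364, 0.6637, 0.0667] → [-0.2457, -0.1733, 0.1792, 0.4234, -0.8682, -0.2588]
q̇ = J⁺·V = [-0.6650, -0.9250, -0.6840, -0.8270, 0.5340]

-0.6650 -0.9250 -0.6840 -0.8270 0.5340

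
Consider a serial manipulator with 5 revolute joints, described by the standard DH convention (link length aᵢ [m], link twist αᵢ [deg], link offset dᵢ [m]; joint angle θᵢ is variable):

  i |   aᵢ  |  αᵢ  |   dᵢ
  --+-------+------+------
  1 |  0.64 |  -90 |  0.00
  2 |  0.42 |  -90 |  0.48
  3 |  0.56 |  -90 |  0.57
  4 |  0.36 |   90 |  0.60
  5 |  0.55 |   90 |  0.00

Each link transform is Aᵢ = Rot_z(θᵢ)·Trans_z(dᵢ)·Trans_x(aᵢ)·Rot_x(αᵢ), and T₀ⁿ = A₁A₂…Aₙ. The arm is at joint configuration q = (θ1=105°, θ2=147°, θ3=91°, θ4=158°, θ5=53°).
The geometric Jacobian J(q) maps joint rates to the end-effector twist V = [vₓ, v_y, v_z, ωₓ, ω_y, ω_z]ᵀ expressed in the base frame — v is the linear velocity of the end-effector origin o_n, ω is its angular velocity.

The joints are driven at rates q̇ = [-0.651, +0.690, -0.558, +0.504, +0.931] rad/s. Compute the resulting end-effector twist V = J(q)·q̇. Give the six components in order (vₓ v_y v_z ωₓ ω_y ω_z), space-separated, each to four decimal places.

1.1990 1.1888 0.3590 -0.6492 1.0702 -1.5652

o_n = [-0.8149, 0.8051, 0.5974]
J₁: ẑ×o_n = [-0.8051, -0.8149, 0.0000], ω = ẑ
J2: z=[-0.9659, -0.2588, 0.0000] o=[-0.1656, 0.6182, 0.0000] → [-0.1546, 0.5770, -0.3486, -0.9659, -0.2588, 0.0000]
J3: z=[0.1410, -0.5261, 0.8387] o=[-0.5381, 0.1537, -0.2287] → [-0.9809, -0.3486, -0.0538, 0.1410, -0.5261, 0.8387]
J4: z=[-0.2339, 0.8055, 0.5446] o=[0.0809, 0.0067, 0.2546] → [-0.1587, -0.4077, 0.5349, -0.2339, 0.8055, 0.5446]
J5: z=[0.2297, 0.5900, -0.7740] o=[-0.3995, 0.4698, 0.4651] → [0.3376, 0.2912, 0.3221, 0.2297, 0.5900, -0.7740]
V = J·q̇ = [1.1990, 1.1888, 0.3590, -0.6492, 1.0702, -1.5652]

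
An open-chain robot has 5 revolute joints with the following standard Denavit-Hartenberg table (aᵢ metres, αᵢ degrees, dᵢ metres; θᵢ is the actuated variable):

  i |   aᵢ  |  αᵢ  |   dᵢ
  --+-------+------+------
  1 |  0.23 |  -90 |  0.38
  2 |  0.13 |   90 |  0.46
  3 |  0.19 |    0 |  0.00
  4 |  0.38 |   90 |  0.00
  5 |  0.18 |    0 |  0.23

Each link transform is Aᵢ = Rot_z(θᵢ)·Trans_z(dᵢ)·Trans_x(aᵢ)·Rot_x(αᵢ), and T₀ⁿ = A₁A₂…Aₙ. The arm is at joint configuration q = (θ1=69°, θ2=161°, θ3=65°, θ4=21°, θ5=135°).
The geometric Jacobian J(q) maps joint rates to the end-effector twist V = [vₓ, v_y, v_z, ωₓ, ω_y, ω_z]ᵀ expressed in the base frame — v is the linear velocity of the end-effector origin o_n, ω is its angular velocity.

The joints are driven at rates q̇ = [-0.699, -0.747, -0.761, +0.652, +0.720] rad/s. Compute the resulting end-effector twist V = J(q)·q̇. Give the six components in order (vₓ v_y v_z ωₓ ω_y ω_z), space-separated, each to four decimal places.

o_n = [-0.8683, 0.1608, 0.1108]
J₁: ẑ×o_n = [-0.1608, -0.8683, 0.0000], ω = ẑ
J2: z=[-0.9336, 0.3584, 0.0000] o=[0.0824, 0.2147, 0.3800] → [-0.0965, -0.2514, 0.3910, -0.9336, 0.3584, 0.0000]
J3: z=[0.1167, 0.3039, -0.9455] o=[-0.3911, 0.2648, 0.3377] → [-0.1673, 0.4777, 0.1329, 0.1167, 0.3039, -0.9455]
J4: z=[0.1167, 0.3039, -0.9455] o=[-0.5790, 0.2556, 0.3115] → [-0.1507, 0.2969, 0.0769, 0.1167, 0.3039, -0.9455]
J5: z=[-0.2729, -0.9056, -0.3248] o=[-0.9419, 0.3681, 0.3029] → [0.1067, -0.0764, 0.1232, -0.2729, -0.9056, -0.3248]
V = J·q̇ = [0.2904, 0.5698, -0.2544, 0.4882, -0.9528, -0.8298]

0.2904 0.5698 -0.2544 0.4882 -0.9528 -0.8298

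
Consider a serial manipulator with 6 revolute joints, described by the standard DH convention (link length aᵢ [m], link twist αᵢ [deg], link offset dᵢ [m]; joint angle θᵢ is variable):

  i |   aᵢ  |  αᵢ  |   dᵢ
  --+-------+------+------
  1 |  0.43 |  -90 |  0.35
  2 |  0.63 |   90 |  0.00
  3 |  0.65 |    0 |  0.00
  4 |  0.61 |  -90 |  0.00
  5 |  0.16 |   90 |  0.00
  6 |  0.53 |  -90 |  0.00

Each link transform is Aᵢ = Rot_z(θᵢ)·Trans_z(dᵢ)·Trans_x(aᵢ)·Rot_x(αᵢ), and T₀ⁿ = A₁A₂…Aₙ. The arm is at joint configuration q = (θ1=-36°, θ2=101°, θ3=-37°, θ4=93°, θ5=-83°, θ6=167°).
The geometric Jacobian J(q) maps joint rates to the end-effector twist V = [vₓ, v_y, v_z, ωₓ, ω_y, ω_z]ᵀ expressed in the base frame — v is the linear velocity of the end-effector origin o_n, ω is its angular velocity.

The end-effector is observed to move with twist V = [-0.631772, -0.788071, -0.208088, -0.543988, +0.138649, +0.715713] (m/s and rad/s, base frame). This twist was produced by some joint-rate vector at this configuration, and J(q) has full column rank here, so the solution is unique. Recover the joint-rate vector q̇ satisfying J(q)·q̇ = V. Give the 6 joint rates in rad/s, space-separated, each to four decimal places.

-0.3400 0.0010 -0.9450 0.1460 0.6600 0.7020

o_n = [-0.0588, 0.2222, -0.9245]
J₁: ẑ×o_n = [-0.2222, -0.0588, 0.0000], ω = ẑ
J2: z=[0.5878, 0.8090, 0.0000] o=[0.3479, -0.2527, 0.3500] → [-1.0311, 0.7491, 0.6081, 0.5878, 0.8090, 0.0000]
J3: z=[0.7942, -0.5770, -0.1908] o=[0.2506, -0.1821, -0.2684] → [0.4557, 0.5800, 0.1425, 0.7942, -0.5770, -0.1908]
J4: z=[0.7942, -0.5770, -0.1908] o=[-0.0594, -0.4403, -0.7780] → [0.2109, 0.1162, 0.5265, 0.7942, -0.5770, -0.1908]
J5: z=[0.4567, 0.3594, 0.8138] o=[0.1852, 0.0070, -1.1128] → [-0.1074, -0.2845, 0.1859, 0.4567, 0.3594, 0.8138]
J6: z=[-0.3012, -0.7983, 0.5216] o=[0.3191, -0.0703, -1.1538] → [-0.3356, -0.1280, -0.3897, -0.3012, -0.7983, 0.5216]
q̇ = J⁺·V = [-0.3400, 0.0010, -0.9450, 0.1460, 0.6600, 0.7020]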